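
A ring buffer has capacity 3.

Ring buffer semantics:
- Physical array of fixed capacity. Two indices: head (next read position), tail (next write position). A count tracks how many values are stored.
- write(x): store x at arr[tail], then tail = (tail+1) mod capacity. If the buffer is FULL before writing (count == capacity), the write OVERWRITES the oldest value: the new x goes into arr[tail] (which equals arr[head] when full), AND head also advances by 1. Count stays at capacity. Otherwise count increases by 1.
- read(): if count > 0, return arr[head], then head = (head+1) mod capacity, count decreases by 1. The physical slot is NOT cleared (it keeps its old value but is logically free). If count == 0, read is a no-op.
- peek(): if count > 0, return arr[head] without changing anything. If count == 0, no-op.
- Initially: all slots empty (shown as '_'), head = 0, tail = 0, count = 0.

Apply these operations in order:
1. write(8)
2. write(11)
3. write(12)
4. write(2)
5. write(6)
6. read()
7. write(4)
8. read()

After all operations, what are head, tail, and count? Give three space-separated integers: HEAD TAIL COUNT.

After op 1 (write(8)): arr=[8 _ _] head=0 tail=1 count=1
After op 2 (write(11)): arr=[8 11 _] head=0 tail=2 count=2
After op 3 (write(12)): arr=[8 11 12] head=0 tail=0 count=3
After op 4 (write(2)): arr=[2 11 12] head=1 tail=1 count=3
After op 5 (write(6)): arr=[2 6 12] head=2 tail=2 count=3
After op 6 (read()): arr=[2 6 12] head=0 tail=2 count=2
After op 7 (write(4)): arr=[2 6 4] head=0 tail=0 count=3
After op 8 (read()): arr=[2 6 4] head=1 tail=0 count=2

Answer: 1 0 2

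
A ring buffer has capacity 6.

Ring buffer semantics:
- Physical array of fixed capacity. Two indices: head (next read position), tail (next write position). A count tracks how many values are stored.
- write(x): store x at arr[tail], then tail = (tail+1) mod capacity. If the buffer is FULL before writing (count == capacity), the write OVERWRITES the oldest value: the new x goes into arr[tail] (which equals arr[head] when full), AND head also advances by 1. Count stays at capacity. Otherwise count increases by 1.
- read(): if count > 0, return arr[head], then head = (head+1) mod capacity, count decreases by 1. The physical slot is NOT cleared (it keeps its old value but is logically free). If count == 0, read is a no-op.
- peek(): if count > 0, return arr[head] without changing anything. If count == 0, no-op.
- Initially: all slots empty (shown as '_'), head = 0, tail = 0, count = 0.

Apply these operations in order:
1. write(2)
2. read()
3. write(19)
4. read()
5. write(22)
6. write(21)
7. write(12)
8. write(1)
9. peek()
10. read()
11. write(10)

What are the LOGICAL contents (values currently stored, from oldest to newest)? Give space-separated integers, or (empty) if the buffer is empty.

After op 1 (write(2)): arr=[2 _ _ _ _ _] head=0 tail=1 count=1
After op 2 (read()): arr=[2 _ _ _ _ _] head=1 tail=1 count=0
After op 3 (write(19)): arr=[2 19 _ _ _ _] head=1 tail=2 count=1
After op 4 (read()): arr=[2 19 _ _ _ _] head=2 tail=2 count=0
After op 5 (write(22)): arr=[2 19 22 _ _ _] head=2 tail=3 count=1
After op 6 (write(21)): arr=[2 19 22 21 _ _] head=2 tail=4 count=2
After op 7 (write(12)): arr=[2 19 22 21 12 _] head=2 tail=5 count=3
After op 8 (write(1)): arr=[2 19 22 21 12 1] head=2 tail=0 count=4
After op 9 (peek()): arr=[2 19 22 21 12 1] head=2 tail=0 count=4
After op 10 (read()): arr=[2 19 22 21 12 1] head=3 tail=0 count=3
After op 11 (write(10)): arr=[10 19 22 21 12 1] head=3 tail=1 count=4

Answer: 21 12 1 10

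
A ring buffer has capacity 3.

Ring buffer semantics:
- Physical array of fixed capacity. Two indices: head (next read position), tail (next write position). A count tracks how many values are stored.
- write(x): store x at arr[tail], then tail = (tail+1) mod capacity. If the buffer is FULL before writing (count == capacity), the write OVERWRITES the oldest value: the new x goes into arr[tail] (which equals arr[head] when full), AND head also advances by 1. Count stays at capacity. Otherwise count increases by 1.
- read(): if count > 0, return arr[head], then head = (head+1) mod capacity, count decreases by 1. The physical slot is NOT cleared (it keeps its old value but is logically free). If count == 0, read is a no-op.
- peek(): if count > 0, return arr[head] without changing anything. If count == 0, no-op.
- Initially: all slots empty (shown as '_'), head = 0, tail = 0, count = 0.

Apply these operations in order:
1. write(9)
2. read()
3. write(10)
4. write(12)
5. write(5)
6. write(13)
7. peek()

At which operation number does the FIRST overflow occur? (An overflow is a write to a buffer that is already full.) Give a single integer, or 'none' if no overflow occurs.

After op 1 (write(9)): arr=[9 _ _] head=0 tail=1 count=1
After op 2 (read()): arr=[9 _ _] head=1 tail=1 count=0
After op 3 (write(10)): arr=[9 10 _] head=1 tail=2 count=1
After op 4 (write(12)): arr=[9 10 12] head=1 tail=0 count=2
After op 5 (write(5)): arr=[5 10 12] head=1 tail=1 count=3
After op 6 (write(13)): arr=[5 13 12] head=2 tail=2 count=3
After op 7 (peek()): arr=[5 13 12] head=2 tail=2 count=3

Answer: 6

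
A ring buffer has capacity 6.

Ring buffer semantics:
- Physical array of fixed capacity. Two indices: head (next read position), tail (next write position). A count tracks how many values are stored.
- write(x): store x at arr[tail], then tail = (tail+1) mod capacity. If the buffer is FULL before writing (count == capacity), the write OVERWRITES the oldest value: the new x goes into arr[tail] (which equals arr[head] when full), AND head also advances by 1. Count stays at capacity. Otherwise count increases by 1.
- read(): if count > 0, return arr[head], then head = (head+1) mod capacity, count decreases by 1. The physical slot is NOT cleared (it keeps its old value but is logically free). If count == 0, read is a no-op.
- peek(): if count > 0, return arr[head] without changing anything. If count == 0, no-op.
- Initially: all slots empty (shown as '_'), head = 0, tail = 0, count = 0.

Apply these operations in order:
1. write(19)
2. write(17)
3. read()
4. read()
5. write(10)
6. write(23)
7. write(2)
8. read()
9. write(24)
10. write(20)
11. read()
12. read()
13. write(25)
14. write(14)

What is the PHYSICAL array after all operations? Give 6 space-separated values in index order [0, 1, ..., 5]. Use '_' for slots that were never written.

After op 1 (write(19)): arr=[19 _ _ _ _ _] head=0 tail=1 count=1
After op 2 (write(17)): arr=[19 17 _ _ _ _] head=0 tail=2 count=2
After op 3 (read()): arr=[19 17 _ _ _ _] head=1 tail=2 count=1
After op 4 (read()): arr=[19 17 _ _ _ _] head=2 tail=2 count=0
After op 5 (write(10)): arr=[19 17 10 _ _ _] head=2 tail=3 count=1
After op 6 (write(23)): arr=[19 17 10 23 _ _] head=2 tail=4 count=2
After op 7 (write(2)): arr=[19 17 10 23 2 _] head=2 tail=5 count=3
After op 8 (read()): arr=[19 17 10 23 2 _] head=3 tail=5 count=2
After op 9 (write(24)): arr=[19 17 10 23 2 24] head=3 tail=0 count=3
After op 10 (write(20)): arr=[20 17 10 23 2 24] head=3 tail=1 count=4
After op 11 (read()): arr=[20 17 10 23 2 24] head=4 tail=1 count=3
After op 12 (read()): arr=[20 17 10 23 2 24] head=5 tail=1 count=2
After op 13 (write(25)): arr=[20 25 10 23 2 24] head=5 tail=2 count=3
After op 14 (write(14)): arr=[20 25 14 23 2 24] head=5 tail=3 count=4

Answer: 20 25 14 23 2 24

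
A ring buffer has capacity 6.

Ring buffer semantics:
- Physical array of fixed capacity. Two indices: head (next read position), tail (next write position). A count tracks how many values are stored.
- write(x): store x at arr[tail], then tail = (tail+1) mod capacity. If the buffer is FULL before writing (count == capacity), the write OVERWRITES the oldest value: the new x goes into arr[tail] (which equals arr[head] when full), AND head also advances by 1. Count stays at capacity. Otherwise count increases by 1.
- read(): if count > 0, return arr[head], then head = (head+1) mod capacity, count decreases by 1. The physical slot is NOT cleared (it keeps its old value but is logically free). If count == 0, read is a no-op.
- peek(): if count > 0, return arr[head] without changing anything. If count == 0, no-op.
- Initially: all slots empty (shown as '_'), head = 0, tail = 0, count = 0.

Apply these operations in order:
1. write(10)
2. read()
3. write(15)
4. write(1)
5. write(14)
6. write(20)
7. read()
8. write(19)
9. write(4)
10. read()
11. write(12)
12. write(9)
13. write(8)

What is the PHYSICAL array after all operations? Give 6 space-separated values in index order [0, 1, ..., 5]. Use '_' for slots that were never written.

After op 1 (write(10)): arr=[10 _ _ _ _ _] head=0 tail=1 count=1
After op 2 (read()): arr=[10 _ _ _ _ _] head=1 tail=1 count=0
After op 3 (write(15)): arr=[10 15 _ _ _ _] head=1 tail=2 count=1
After op 4 (write(1)): arr=[10 15 1 _ _ _] head=1 tail=3 count=2
After op 5 (write(14)): arr=[10 15 1 14 _ _] head=1 tail=4 count=3
After op 6 (write(20)): arr=[10 15 1 14 20 _] head=1 tail=5 count=4
After op 7 (read()): arr=[10 15 1 14 20 _] head=2 tail=5 count=3
After op 8 (write(19)): arr=[10 15 1 14 20 19] head=2 tail=0 count=4
After op 9 (write(4)): arr=[4 15 1 14 20 19] head=2 tail=1 count=5
After op 10 (read()): arr=[4 15 1 14 20 19] head=3 tail=1 count=4
After op 11 (write(12)): arr=[4 12 1 14 20 19] head=3 tail=2 count=5
After op 12 (write(9)): arr=[4 12 9 14 20 19] head=3 tail=3 count=6
After op 13 (write(8)): arr=[4 12 9 8 20 19] head=4 tail=4 count=6

Answer: 4 12 9 8 20 19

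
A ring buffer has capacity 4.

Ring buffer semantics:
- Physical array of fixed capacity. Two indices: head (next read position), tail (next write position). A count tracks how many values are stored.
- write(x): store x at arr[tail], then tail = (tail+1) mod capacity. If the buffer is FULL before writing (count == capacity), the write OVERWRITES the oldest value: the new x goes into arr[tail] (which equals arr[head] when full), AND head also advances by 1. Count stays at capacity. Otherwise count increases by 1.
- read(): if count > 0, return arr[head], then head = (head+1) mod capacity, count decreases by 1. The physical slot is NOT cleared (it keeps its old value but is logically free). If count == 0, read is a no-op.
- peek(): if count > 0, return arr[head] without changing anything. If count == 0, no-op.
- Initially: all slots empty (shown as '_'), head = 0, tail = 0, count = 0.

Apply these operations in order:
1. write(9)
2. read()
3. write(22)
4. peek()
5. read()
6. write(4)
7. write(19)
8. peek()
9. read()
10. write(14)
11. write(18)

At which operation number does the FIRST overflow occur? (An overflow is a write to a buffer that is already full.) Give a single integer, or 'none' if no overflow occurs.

Answer: none

Derivation:
After op 1 (write(9)): arr=[9 _ _ _] head=0 tail=1 count=1
After op 2 (read()): arr=[9 _ _ _] head=1 tail=1 count=0
After op 3 (write(22)): arr=[9 22 _ _] head=1 tail=2 count=1
After op 4 (peek()): arr=[9 22 _ _] head=1 tail=2 count=1
After op 5 (read()): arr=[9 22 _ _] head=2 tail=2 count=0
After op 6 (write(4)): arr=[9 22 4 _] head=2 tail=3 count=1
After op 7 (write(19)): arr=[9 22 4 19] head=2 tail=0 count=2
After op 8 (peek()): arr=[9 22 4 19] head=2 tail=0 count=2
After op 9 (read()): arr=[9 22 4 19] head=3 tail=0 count=1
After op 10 (write(14)): arr=[14 22 4 19] head=3 tail=1 count=2
After op 11 (write(18)): arr=[14 18 4 19] head=3 tail=2 count=3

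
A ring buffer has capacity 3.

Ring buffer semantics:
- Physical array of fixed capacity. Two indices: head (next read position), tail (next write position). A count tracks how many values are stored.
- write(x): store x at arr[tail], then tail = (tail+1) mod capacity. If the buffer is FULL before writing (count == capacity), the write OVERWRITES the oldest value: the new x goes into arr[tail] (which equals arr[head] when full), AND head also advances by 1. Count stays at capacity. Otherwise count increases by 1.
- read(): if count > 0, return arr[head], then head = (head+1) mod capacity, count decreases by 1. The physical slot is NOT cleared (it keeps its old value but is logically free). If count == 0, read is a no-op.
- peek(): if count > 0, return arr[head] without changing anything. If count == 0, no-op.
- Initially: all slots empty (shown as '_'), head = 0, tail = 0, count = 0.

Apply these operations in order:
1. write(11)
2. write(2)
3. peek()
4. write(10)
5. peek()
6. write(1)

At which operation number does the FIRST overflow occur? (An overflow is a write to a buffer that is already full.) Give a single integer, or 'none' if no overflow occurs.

Answer: 6

Derivation:
After op 1 (write(11)): arr=[11 _ _] head=0 tail=1 count=1
After op 2 (write(2)): arr=[11 2 _] head=0 tail=2 count=2
After op 3 (peek()): arr=[11 2 _] head=0 tail=2 count=2
After op 4 (write(10)): arr=[11 2 10] head=0 tail=0 count=3
After op 5 (peek()): arr=[11 2 10] head=0 tail=0 count=3
After op 6 (write(1)): arr=[1 2 10] head=1 tail=1 count=3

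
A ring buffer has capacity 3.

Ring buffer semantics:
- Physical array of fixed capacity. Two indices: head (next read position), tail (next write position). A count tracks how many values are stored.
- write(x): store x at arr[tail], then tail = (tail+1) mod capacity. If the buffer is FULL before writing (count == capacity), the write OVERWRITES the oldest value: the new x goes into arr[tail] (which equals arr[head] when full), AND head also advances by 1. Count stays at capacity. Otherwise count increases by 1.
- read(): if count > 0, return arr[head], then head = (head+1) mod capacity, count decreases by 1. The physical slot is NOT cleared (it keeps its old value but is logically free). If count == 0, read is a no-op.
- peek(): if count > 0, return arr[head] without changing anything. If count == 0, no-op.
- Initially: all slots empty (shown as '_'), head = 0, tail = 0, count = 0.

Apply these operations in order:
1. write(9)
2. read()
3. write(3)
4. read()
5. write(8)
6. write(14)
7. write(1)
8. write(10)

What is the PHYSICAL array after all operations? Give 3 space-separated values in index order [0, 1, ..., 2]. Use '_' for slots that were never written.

Answer: 14 1 10

Derivation:
After op 1 (write(9)): arr=[9 _ _] head=0 tail=1 count=1
After op 2 (read()): arr=[9 _ _] head=1 tail=1 count=0
After op 3 (write(3)): arr=[9 3 _] head=1 tail=2 count=1
After op 4 (read()): arr=[9 3 _] head=2 tail=2 count=0
After op 5 (write(8)): arr=[9 3 8] head=2 tail=0 count=1
After op 6 (write(14)): arr=[14 3 8] head=2 tail=1 count=2
After op 7 (write(1)): arr=[14 1 8] head=2 tail=2 count=3
After op 8 (write(10)): arr=[14 1 10] head=0 tail=0 count=3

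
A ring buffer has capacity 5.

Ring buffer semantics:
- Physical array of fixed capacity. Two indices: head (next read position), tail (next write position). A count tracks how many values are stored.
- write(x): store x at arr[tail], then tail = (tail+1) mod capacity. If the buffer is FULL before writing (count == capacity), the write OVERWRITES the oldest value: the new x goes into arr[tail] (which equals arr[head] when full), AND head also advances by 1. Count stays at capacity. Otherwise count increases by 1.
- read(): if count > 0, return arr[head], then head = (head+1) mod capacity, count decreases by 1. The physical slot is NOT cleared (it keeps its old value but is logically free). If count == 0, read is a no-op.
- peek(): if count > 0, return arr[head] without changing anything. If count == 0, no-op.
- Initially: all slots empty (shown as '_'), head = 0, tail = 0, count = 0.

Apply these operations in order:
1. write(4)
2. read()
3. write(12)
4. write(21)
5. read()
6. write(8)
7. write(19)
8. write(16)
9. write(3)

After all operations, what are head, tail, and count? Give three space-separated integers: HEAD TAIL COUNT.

After op 1 (write(4)): arr=[4 _ _ _ _] head=0 tail=1 count=1
After op 2 (read()): arr=[4 _ _ _ _] head=1 tail=1 count=0
After op 3 (write(12)): arr=[4 12 _ _ _] head=1 tail=2 count=1
After op 4 (write(21)): arr=[4 12 21 _ _] head=1 tail=3 count=2
After op 5 (read()): arr=[4 12 21 _ _] head=2 tail=3 count=1
After op 6 (write(8)): arr=[4 12 21 8 _] head=2 tail=4 count=2
After op 7 (write(19)): arr=[4 12 21 8 19] head=2 tail=0 count=3
After op 8 (write(16)): arr=[16 12 21 8 19] head=2 tail=1 count=4
After op 9 (write(3)): arr=[16 3 21 8 19] head=2 tail=2 count=5

Answer: 2 2 5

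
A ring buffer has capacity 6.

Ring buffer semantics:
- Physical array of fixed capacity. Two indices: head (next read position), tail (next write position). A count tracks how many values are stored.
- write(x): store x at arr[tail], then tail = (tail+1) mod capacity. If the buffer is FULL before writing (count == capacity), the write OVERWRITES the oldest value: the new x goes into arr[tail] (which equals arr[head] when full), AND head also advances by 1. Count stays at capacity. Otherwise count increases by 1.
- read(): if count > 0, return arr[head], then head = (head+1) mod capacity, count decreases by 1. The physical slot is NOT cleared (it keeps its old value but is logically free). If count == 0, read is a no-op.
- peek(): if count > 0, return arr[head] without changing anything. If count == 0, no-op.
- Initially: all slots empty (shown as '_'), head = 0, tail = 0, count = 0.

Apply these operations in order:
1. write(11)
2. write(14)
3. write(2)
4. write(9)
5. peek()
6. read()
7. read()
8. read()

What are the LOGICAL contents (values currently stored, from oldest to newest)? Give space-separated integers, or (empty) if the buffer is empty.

Answer: 9

Derivation:
After op 1 (write(11)): arr=[11 _ _ _ _ _] head=0 tail=1 count=1
After op 2 (write(14)): arr=[11 14 _ _ _ _] head=0 tail=2 count=2
After op 3 (write(2)): arr=[11 14 2 _ _ _] head=0 tail=3 count=3
After op 4 (write(9)): arr=[11 14 2 9 _ _] head=0 tail=4 count=4
After op 5 (peek()): arr=[11 14 2 9 _ _] head=0 tail=4 count=4
After op 6 (read()): arr=[11 14 2 9 _ _] head=1 tail=4 count=3
After op 7 (read()): arr=[11 14 2 9 _ _] head=2 tail=4 count=2
After op 8 (read()): arr=[11 14 2 9 _ _] head=3 tail=4 count=1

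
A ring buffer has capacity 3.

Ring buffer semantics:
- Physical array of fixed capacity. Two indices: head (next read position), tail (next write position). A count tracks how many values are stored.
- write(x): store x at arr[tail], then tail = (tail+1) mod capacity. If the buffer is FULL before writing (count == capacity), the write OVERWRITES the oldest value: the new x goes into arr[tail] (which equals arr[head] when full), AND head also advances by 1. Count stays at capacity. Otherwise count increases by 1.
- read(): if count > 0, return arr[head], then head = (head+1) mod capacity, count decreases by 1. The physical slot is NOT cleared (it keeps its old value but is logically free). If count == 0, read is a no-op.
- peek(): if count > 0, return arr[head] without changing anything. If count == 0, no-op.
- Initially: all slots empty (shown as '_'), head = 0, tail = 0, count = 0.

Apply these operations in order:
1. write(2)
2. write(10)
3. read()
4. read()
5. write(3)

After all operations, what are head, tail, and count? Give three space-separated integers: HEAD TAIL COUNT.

After op 1 (write(2)): arr=[2 _ _] head=0 tail=1 count=1
After op 2 (write(10)): arr=[2 10 _] head=0 tail=2 count=2
After op 3 (read()): arr=[2 10 _] head=1 tail=2 count=1
After op 4 (read()): arr=[2 10 _] head=2 tail=2 count=0
After op 5 (write(3)): arr=[2 10 3] head=2 tail=0 count=1

Answer: 2 0 1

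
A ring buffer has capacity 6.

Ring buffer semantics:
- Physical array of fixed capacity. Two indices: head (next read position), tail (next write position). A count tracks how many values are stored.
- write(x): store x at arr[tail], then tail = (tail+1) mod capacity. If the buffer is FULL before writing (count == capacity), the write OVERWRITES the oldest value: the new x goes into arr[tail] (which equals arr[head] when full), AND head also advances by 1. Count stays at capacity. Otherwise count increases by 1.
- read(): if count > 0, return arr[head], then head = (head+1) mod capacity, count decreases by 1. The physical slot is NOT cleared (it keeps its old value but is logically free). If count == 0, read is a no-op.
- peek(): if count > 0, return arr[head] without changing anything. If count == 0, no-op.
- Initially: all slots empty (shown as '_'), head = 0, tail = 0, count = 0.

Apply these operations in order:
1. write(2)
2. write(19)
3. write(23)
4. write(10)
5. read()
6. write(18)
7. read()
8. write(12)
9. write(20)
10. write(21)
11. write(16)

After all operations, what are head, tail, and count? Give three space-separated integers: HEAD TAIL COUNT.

Answer: 3 3 6

Derivation:
After op 1 (write(2)): arr=[2 _ _ _ _ _] head=0 tail=1 count=1
After op 2 (write(19)): arr=[2 19 _ _ _ _] head=0 tail=2 count=2
After op 3 (write(23)): arr=[2 19 23 _ _ _] head=0 tail=3 count=3
After op 4 (write(10)): arr=[2 19 23 10 _ _] head=0 tail=4 count=4
After op 5 (read()): arr=[2 19 23 10 _ _] head=1 tail=4 count=3
After op 6 (write(18)): arr=[2 19 23 10 18 _] head=1 tail=5 count=4
After op 7 (read()): arr=[2 19 23 10 18 _] head=2 tail=5 count=3
After op 8 (write(12)): arr=[2 19 23 10 18 12] head=2 tail=0 count=4
After op 9 (write(20)): arr=[20 19 23 10 18 12] head=2 tail=1 count=5
After op 10 (write(21)): arr=[20 21 23 10 18 12] head=2 tail=2 count=6
After op 11 (write(16)): arr=[20 21 16 10 18 12] head=3 tail=3 count=6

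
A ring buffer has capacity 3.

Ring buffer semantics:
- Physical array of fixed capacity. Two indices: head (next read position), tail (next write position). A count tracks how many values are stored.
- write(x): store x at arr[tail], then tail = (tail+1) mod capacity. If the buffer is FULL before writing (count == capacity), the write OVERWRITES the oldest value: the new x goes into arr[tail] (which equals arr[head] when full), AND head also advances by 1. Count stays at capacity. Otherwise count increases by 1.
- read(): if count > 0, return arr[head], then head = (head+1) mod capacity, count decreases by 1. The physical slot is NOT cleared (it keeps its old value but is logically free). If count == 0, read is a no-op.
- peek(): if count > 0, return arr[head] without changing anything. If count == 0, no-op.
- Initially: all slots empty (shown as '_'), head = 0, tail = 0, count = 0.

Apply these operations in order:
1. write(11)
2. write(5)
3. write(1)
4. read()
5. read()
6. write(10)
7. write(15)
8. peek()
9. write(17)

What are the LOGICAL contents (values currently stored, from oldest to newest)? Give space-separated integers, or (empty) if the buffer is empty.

Answer: 10 15 17

Derivation:
After op 1 (write(11)): arr=[11 _ _] head=0 tail=1 count=1
After op 2 (write(5)): arr=[11 5 _] head=0 tail=2 count=2
After op 3 (write(1)): arr=[11 5 1] head=0 tail=0 count=3
After op 4 (read()): arr=[11 5 1] head=1 tail=0 count=2
After op 5 (read()): arr=[11 5 1] head=2 tail=0 count=1
After op 6 (write(10)): arr=[10 5 1] head=2 tail=1 count=2
After op 7 (write(15)): arr=[10 15 1] head=2 tail=2 count=3
After op 8 (peek()): arr=[10 15 1] head=2 tail=2 count=3
After op 9 (write(17)): arr=[10 15 17] head=0 tail=0 count=3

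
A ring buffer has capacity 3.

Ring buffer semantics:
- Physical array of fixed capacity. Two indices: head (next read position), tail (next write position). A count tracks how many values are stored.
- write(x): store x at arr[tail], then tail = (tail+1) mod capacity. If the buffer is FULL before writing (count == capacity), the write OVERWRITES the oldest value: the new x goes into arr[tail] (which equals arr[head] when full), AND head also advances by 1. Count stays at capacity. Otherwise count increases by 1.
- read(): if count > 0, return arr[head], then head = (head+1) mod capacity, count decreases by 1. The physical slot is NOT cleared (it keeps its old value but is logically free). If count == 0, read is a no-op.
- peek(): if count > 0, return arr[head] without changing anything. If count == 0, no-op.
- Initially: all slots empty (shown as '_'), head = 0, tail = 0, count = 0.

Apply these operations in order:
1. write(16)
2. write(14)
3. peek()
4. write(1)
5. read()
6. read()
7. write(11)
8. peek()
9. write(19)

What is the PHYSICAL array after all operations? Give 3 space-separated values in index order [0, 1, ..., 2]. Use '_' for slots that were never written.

Answer: 11 19 1

Derivation:
After op 1 (write(16)): arr=[16 _ _] head=0 tail=1 count=1
After op 2 (write(14)): arr=[16 14 _] head=0 tail=2 count=2
After op 3 (peek()): arr=[16 14 _] head=0 tail=2 count=2
After op 4 (write(1)): arr=[16 14 1] head=0 tail=0 count=3
After op 5 (read()): arr=[16 14 1] head=1 tail=0 count=2
After op 6 (read()): arr=[16 14 1] head=2 tail=0 count=1
After op 7 (write(11)): arr=[11 14 1] head=2 tail=1 count=2
After op 8 (peek()): arr=[11 14 1] head=2 tail=1 count=2
After op 9 (write(19)): arr=[11 19 1] head=2 tail=2 count=3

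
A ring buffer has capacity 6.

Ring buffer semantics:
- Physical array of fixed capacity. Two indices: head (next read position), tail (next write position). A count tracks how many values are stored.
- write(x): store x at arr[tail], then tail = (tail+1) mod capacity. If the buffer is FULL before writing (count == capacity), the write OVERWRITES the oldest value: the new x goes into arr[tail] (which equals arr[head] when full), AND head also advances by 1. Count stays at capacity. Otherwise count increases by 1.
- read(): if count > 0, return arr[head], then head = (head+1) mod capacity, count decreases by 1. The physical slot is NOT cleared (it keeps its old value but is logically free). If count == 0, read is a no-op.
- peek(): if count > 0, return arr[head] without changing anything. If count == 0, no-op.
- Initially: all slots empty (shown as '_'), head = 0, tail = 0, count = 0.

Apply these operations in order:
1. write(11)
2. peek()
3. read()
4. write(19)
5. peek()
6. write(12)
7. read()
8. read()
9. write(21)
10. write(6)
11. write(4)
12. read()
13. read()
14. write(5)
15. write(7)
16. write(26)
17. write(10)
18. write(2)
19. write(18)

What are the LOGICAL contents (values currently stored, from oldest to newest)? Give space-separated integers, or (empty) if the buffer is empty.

After op 1 (write(11)): arr=[11 _ _ _ _ _] head=0 tail=1 count=1
After op 2 (peek()): arr=[11 _ _ _ _ _] head=0 tail=1 count=1
After op 3 (read()): arr=[11 _ _ _ _ _] head=1 tail=1 count=0
After op 4 (write(19)): arr=[11 19 _ _ _ _] head=1 tail=2 count=1
After op 5 (peek()): arr=[11 19 _ _ _ _] head=1 tail=2 count=1
After op 6 (write(12)): arr=[11 19 12 _ _ _] head=1 tail=3 count=2
After op 7 (read()): arr=[11 19 12 _ _ _] head=2 tail=3 count=1
After op 8 (read()): arr=[11 19 12 _ _ _] head=3 tail=3 count=0
After op 9 (write(21)): arr=[11 19 12 21 _ _] head=3 tail=4 count=1
After op 10 (write(6)): arr=[11 19 12 21 6 _] head=3 tail=5 count=2
After op 11 (write(4)): arr=[11 19 12 21 6 4] head=3 tail=0 count=3
After op 12 (read()): arr=[11 19 12 21 6 4] head=4 tail=0 count=2
After op 13 (read()): arr=[11 19 12 21 6 4] head=5 tail=0 count=1
After op 14 (write(5)): arr=[5 19 12 21 6 4] head=5 tail=1 count=2
After op 15 (write(7)): arr=[5 7 12 21 6 4] head=5 tail=2 count=3
After op 16 (write(26)): arr=[5 7 26 21 6 4] head=5 tail=3 count=4
After op 17 (write(10)): arr=[5 7 26 10 6 4] head=5 tail=4 count=5
After op 18 (write(2)): arr=[5 7 26 10 2 4] head=5 tail=5 count=6
After op 19 (write(18)): arr=[5 7 26 10 2 18] head=0 tail=0 count=6

Answer: 5 7 26 10 2 18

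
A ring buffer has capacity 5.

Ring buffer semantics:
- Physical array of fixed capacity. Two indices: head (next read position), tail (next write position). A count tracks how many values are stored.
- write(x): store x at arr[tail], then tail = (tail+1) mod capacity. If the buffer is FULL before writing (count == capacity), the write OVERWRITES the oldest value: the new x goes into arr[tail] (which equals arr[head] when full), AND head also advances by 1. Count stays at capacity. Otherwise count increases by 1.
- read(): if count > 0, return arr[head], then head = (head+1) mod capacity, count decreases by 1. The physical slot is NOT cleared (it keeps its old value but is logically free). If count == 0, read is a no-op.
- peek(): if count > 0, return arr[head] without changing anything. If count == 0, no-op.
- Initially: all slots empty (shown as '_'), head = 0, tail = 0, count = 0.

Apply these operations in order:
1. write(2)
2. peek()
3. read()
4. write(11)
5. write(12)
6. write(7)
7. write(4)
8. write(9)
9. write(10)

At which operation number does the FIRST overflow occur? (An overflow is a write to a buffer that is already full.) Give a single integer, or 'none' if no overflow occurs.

Answer: 9

Derivation:
After op 1 (write(2)): arr=[2 _ _ _ _] head=0 tail=1 count=1
After op 2 (peek()): arr=[2 _ _ _ _] head=0 tail=1 count=1
After op 3 (read()): arr=[2 _ _ _ _] head=1 tail=1 count=0
After op 4 (write(11)): arr=[2 11 _ _ _] head=1 tail=2 count=1
After op 5 (write(12)): arr=[2 11 12 _ _] head=1 tail=3 count=2
After op 6 (write(7)): arr=[2 11 12 7 _] head=1 tail=4 count=3
After op 7 (write(4)): arr=[2 11 12 7 4] head=1 tail=0 count=4
After op 8 (write(9)): arr=[9 11 12 7 4] head=1 tail=1 count=5
After op 9 (write(10)): arr=[9 10 12 7 4] head=2 tail=2 count=5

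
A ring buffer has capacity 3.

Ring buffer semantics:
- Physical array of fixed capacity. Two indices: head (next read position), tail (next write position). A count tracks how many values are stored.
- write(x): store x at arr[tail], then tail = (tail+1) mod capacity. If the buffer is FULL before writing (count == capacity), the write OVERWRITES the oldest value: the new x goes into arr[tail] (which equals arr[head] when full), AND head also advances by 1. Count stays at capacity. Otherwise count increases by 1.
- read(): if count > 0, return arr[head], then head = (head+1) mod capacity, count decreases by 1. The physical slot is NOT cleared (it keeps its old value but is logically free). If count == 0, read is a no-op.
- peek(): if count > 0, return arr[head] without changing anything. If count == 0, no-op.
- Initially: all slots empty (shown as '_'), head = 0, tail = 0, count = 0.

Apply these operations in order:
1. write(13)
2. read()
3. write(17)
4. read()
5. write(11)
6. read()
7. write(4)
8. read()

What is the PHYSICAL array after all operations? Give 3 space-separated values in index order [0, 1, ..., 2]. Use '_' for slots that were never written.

After op 1 (write(13)): arr=[13 _ _] head=0 tail=1 count=1
After op 2 (read()): arr=[13 _ _] head=1 tail=1 count=0
After op 3 (write(17)): arr=[13 17 _] head=1 tail=2 count=1
After op 4 (read()): arr=[13 17 _] head=2 tail=2 count=0
After op 5 (write(11)): arr=[13 17 11] head=2 tail=0 count=1
After op 6 (read()): arr=[13 17 11] head=0 tail=0 count=0
After op 7 (write(4)): arr=[4 17 11] head=0 tail=1 count=1
After op 8 (read()): arr=[4 17 11] head=1 tail=1 count=0

Answer: 4 17 11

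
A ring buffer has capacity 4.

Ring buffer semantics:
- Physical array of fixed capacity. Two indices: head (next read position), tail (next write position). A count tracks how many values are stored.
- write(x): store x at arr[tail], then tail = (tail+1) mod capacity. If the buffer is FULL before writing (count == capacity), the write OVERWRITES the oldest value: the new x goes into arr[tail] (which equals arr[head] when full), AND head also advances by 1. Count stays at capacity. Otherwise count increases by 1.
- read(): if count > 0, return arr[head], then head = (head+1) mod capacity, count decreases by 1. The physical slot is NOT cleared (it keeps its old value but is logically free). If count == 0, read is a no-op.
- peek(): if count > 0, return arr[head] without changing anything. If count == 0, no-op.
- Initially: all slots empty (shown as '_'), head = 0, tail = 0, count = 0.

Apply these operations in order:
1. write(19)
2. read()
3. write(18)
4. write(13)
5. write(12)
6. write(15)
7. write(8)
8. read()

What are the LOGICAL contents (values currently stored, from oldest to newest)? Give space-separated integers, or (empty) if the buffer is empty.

Answer: 12 15 8

Derivation:
After op 1 (write(19)): arr=[19 _ _ _] head=0 tail=1 count=1
After op 2 (read()): arr=[19 _ _ _] head=1 tail=1 count=0
After op 3 (write(18)): arr=[19 18 _ _] head=1 tail=2 count=1
After op 4 (write(13)): arr=[19 18 13 _] head=1 tail=3 count=2
After op 5 (write(12)): arr=[19 18 13 12] head=1 tail=0 count=3
After op 6 (write(15)): arr=[15 18 13 12] head=1 tail=1 count=4
After op 7 (write(8)): arr=[15 8 13 12] head=2 tail=2 count=4
After op 8 (read()): arr=[15 8 13 12] head=3 tail=2 count=3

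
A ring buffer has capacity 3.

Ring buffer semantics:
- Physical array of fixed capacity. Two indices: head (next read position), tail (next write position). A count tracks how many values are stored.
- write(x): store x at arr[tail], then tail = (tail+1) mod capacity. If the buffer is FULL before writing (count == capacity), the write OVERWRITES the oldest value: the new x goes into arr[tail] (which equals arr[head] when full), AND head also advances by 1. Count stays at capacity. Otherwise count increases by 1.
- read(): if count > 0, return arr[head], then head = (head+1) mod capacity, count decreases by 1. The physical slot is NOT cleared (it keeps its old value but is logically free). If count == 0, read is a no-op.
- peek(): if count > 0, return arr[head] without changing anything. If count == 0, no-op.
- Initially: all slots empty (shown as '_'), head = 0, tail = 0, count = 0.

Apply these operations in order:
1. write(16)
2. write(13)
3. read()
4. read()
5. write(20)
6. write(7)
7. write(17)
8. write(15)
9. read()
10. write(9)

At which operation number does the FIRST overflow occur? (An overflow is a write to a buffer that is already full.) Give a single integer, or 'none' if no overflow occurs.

Answer: 8

Derivation:
After op 1 (write(16)): arr=[16 _ _] head=0 tail=1 count=1
After op 2 (write(13)): arr=[16 13 _] head=0 tail=2 count=2
After op 3 (read()): arr=[16 13 _] head=1 tail=2 count=1
After op 4 (read()): arr=[16 13 _] head=2 tail=2 count=0
After op 5 (write(20)): arr=[16 13 20] head=2 tail=0 count=1
After op 6 (write(7)): arr=[7 13 20] head=2 tail=1 count=2
After op 7 (write(17)): arr=[7 17 20] head=2 tail=2 count=3
After op 8 (write(15)): arr=[7 17 15] head=0 tail=0 count=3
After op 9 (read()): arr=[7 17 15] head=1 tail=0 count=2
After op 10 (write(9)): arr=[9 17 15] head=1 tail=1 count=3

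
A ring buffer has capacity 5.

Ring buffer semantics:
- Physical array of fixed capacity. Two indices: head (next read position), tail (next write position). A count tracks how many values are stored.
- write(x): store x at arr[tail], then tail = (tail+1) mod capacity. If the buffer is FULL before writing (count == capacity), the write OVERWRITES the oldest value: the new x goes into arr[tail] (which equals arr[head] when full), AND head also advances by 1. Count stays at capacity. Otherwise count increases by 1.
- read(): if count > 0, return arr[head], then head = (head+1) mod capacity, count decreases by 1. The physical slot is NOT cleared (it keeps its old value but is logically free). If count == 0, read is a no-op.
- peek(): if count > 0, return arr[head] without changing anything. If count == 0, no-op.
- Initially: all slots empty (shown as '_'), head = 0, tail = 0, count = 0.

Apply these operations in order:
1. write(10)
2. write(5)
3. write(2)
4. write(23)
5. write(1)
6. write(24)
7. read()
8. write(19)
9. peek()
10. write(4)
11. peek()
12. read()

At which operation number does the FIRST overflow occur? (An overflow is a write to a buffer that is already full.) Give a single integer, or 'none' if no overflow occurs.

Answer: 6

Derivation:
After op 1 (write(10)): arr=[10 _ _ _ _] head=0 tail=1 count=1
After op 2 (write(5)): arr=[10 5 _ _ _] head=0 tail=2 count=2
After op 3 (write(2)): arr=[10 5 2 _ _] head=0 tail=3 count=3
After op 4 (write(23)): arr=[10 5 2 23 _] head=0 tail=4 count=4
After op 5 (write(1)): arr=[10 5 2 23 1] head=0 tail=0 count=5
After op 6 (write(24)): arr=[24 5 2 23 1] head=1 tail=1 count=5
After op 7 (read()): arr=[24 5 2 23 1] head=2 tail=1 count=4
After op 8 (write(19)): arr=[24 19 2 23 1] head=2 tail=2 count=5
After op 9 (peek()): arr=[24 19 2 23 1] head=2 tail=2 count=5
After op 10 (write(4)): arr=[24 19 4 23 1] head=3 tail=3 count=5
After op 11 (peek()): arr=[24 19 4 23 1] head=3 tail=3 count=5
After op 12 (read()): arr=[24 19 4 23 1] head=4 tail=3 count=4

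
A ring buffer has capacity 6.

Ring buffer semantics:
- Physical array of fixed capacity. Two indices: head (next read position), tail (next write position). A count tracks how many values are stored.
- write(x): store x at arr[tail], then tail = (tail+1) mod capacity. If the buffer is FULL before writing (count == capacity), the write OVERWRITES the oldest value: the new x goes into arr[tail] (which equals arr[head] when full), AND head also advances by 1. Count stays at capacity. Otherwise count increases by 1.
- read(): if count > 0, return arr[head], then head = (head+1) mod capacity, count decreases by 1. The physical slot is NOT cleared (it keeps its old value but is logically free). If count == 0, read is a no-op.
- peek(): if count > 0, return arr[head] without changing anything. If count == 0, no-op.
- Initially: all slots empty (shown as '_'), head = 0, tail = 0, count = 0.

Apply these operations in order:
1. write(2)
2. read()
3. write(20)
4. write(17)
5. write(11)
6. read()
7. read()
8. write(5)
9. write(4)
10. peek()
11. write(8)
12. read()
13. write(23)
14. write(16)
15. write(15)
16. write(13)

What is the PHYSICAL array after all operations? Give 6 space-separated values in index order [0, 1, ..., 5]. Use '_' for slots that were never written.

Answer: 8 23 16 15 13 4

Derivation:
After op 1 (write(2)): arr=[2 _ _ _ _ _] head=0 tail=1 count=1
After op 2 (read()): arr=[2 _ _ _ _ _] head=1 tail=1 count=0
After op 3 (write(20)): arr=[2 20 _ _ _ _] head=1 tail=2 count=1
After op 4 (write(17)): arr=[2 20 17 _ _ _] head=1 tail=3 count=2
After op 5 (write(11)): arr=[2 20 17 11 _ _] head=1 tail=4 count=3
After op 6 (read()): arr=[2 20 17 11 _ _] head=2 tail=4 count=2
After op 7 (read()): arr=[2 20 17 11 _ _] head=3 tail=4 count=1
After op 8 (write(5)): arr=[2 20 17 11 5 _] head=3 tail=5 count=2
After op 9 (write(4)): arr=[2 20 17 11 5 4] head=3 tail=0 count=3
After op 10 (peek()): arr=[2 20 17 11 5 4] head=3 tail=0 count=3
After op 11 (write(8)): arr=[8 20 17 11 5 4] head=3 tail=1 count=4
After op 12 (read()): arr=[8 20 17 11 5 4] head=4 tail=1 count=3
After op 13 (write(23)): arr=[8 23 17 11 5 4] head=4 tail=2 count=4
After op 14 (write(16)): arr=[8 23 16 11 5 4] head=4 tail=3 count=5
After op 15 (write(15)): arr=[8 23 16 15 5 4] head=4 tail=4 count=6
After op 16 (write(13)): arr=[8 23 16 15 13 4] head=5 tail=5 count=6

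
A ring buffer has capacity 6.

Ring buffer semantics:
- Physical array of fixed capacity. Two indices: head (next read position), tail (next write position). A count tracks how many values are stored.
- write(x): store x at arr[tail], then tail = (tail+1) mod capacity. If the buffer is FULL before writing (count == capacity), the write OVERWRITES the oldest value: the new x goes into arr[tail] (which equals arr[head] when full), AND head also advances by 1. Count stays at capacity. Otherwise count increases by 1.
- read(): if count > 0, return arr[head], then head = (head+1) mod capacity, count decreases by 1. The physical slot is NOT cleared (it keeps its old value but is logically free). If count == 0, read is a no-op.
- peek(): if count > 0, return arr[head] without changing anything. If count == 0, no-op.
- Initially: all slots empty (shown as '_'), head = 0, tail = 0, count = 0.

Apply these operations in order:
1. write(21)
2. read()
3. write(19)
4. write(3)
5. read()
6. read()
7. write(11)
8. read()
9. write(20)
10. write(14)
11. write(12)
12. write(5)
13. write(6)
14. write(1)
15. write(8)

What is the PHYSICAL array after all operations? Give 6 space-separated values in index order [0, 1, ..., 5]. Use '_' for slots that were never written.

Answer: 12 5 6 1 8 14

Derivation:
After op 1 (write(21)): arr=[21 _ _ _ _ _] head=0 tail=1 count=1
After op 2 (read()): arr=[21 _ _ _ _ _] head=1 tail=1 count=0
After op 3 (write(19)): arr=[21 19 _ _ _ _] head=1 tail=2 count=1
After op 4 (write(3)): arr=[21 19 3 _ _ _] head=1 tail=3 count=2
After op 5 (read()): arr=[21 19 3 _ _ _] head=2 tail=3 count=1
After op 6 (read()): arr=[21 19 3 _ _ _] head=3 tail=3 count=0
After op 7 (write(11)): arr=[21 19 3 11 _ _] head=3 tail=4 count=1
After op 8 (read()): arr=[21 19 3 11 _ _] head=4 tail=4 count=0
After op 9 (write(20)): arr=[21 19 3 11 20 _] head=4 tail=5 count=1
After op 10 (write(14)): arr=[21 19 3 11 20 14] head=4 tail=0 count=2
After op 11 (write(12)): arr=[12 19 3 11 20 14] head=4 tail=1 count=3
After op 12 (write(5)): arr=[12 5 3 11 20 14] head=4 tail=2 count=4
After op 13 (write(6)): arr=[12 5 6 11 20 14] head=4 tail=3 count=5
After op 14 (write(1)): arr=[12 5 6 1 20 14] head=4 tail=4 count=6
After op 15 (write(8)): arr=[12 5 6 1 8 14] head=5 tail=5 count=6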